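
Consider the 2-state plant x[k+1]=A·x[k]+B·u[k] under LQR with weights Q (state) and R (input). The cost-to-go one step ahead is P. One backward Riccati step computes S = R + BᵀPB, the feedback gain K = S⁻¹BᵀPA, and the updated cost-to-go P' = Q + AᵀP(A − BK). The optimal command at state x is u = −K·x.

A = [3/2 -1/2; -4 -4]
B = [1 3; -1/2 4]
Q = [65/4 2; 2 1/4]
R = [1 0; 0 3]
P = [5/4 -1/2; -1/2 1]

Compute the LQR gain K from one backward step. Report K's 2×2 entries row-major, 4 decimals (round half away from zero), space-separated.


BᵀP = [1.5000 -1.0000; 1.7500 2.5000]
S = R + BᵀPB = [1 0; 0 3] + [2.0000 0.5000; 0.5000 15.2500] = [3.0000 0.5000; 0.5000 18.2500]
BᵀPA = [6.2500 3.2500; -7.3750 -10.8750]
K = S⁻¹·BᵀPA = [2.1606 1.1881; -0.4633 -0.6284]
A−BK = [0.7294 0.1972; -1.0665 -0.8922]
AᵀP(A−BK) = [7.8922 5.0023; 5.0023 3.6170]
P' = Q + AᵀP(A−BK) = [24.1422 7.0023; 7.0023 3.8670]
tr(P') = 28.0092

2.1606 1.1881 -0.4633 -0.6284


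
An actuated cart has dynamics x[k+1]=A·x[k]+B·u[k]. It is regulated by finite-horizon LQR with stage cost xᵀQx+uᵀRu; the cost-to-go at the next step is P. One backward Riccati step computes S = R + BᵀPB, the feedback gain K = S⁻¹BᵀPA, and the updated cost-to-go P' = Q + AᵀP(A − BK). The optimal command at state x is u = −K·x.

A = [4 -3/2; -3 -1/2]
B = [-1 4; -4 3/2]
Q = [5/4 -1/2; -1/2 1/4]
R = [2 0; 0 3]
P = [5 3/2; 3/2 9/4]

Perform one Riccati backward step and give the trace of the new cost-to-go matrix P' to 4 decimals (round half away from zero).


8.9520

BᵀP = [-11.0000 -10.5000; 22.2500 9.3750]
S = R + BᵀPB = [2 0; 0 3] + [53.0000 -59.7500; -59.7500 103.0625] = [55.0000 -59.7500; -59.7500 106.0625]
BᵀPA = [-12.5000 21.7500; 60.8750 -38.0625]
K = S⁻¹·BᵀPA = [1.0213 0.0144; 1.1493 -0.3507]
A−BK = [0.4241 -0.0826; -0.6389 0.0838]
AᵀP(A−BK) = [7.0534 -1.3430; -1.3430 0.3986]
P' = Q + AᵀP(A−BK) = [8.3034 -1.8430; -1.8430 0.6486]
tr(P') = 8.9520


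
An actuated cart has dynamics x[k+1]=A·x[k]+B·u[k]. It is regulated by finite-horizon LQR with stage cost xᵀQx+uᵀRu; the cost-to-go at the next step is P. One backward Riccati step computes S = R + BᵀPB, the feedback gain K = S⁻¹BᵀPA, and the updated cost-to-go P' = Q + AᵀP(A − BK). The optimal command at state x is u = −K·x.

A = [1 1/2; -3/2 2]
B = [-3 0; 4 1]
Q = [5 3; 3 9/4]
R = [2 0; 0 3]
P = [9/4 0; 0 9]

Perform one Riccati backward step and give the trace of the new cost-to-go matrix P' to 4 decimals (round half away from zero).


13.4134

BᵀP = [-6.7500 36.0000; 0.0000 9.0000]
S = R + BᵀPB = [2 0; 0 3] + [164.2500 36.0000; 36.0000 9.0000] = [166.2500 36.0000; 36.0000 12.0000]
BᵀPA = [-60.7500 68.6250; -13.5000 18.0000]
K = S⁻¹·BᵀPA = [-0.3476 0.2511; -0.0821 0.7468]
A−BK = [-0.0429 1.2532; -0.0274 0.2489]
AᵀP(A−BK) = [0.2728 -0.5408; -0.5408 5.8906]
P' = Q + AᵀP(A−BK) = [5.2728 2.4592; 2.4592 8.1406]
tr(P') = 13.4134


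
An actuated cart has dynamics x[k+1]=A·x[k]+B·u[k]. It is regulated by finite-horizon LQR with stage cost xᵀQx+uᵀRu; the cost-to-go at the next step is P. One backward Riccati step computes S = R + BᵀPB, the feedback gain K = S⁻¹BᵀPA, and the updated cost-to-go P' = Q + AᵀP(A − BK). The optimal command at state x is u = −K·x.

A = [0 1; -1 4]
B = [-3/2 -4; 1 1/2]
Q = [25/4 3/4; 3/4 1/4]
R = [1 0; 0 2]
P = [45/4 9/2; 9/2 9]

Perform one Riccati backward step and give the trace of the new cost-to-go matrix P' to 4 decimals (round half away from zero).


BᵀP = [-12.3750 2.2500; -42.7500 -13.5000]
S = R + BᵀPB = [1 0; 0 2] + [20.8125 50.6250; 50.6250 164.2500] = [21.8125 50.6250; 50.6250 166.2500]
BᵀPA = [-2.2500 -3.3750; 13.5000 -96.7500]
K = S⁻¹·BᵀPA = [-0.9944 4.0782; 0.3840 -1.8238]
A−BK = [0.0444 -0.1780; -0.1976 0.8337]
AᵀP(A−BK) = [1.5784 -6.7028; -6.7028 28.5609]
P' = Q + AᵀP(A−BK) = [7.8284 -5.9528; -5.9528 28.8109]
tr(P') = 36.6393

36.6393


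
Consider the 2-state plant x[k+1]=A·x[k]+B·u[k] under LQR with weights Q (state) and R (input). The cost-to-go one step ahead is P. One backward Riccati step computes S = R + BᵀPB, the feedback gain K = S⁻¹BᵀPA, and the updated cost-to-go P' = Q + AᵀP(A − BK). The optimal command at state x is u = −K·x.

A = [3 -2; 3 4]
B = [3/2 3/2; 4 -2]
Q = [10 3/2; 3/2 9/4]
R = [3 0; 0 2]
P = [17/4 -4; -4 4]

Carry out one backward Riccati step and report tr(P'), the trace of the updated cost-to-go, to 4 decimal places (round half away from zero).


BᵀP = [-9.6250 10.0000; 14.3750 -14.0000]
S = R + BᵀPB = [3 0; 0 2] + [25.5625 -34.4375; -34.4375 49.5625] = [28.5625 -34.4375; -34.4375 51.5625]
BᵀPA = [1.1250 59.2500; 1.1250 -84.7500]
K = S⁻¹·BᵀPA = [0.3373 0.4759; 0.2471 -1.3258]
A−BK = [2.1233 -0.7252; 2.1449 -0.5552]
AᵀP(A−BK) = [1.5925 -0.5439; -0.5439 4.4419]
P' = Q + AᵀP(A−BK) = [11.5925 0.9561; 0.9561 6.6919]
tr(P') = 18.2844

18.2844


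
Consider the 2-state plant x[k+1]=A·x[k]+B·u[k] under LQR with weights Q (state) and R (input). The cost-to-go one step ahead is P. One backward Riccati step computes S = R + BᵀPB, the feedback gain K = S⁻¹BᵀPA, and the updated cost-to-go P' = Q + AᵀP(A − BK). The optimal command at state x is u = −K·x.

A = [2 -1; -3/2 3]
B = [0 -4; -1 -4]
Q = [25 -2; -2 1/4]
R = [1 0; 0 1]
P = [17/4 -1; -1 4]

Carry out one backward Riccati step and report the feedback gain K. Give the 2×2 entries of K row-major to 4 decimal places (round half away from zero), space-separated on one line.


BᵀP = [1.0000 -4.0000; -13.0000 -12.0000]
S = R + BᵀPB = [1 0; 0 1] + [4.0000 12.0000; 12.0000 100.0000] = [5.0000 12.0000; 12.0000 101.0000]
BᵀPA = [8.0000 -13.0000; -8.0000 -23.0000]
K = S⁻¹·BᵀPA = [2.5042 -2.8726; -0.3767 0.1136]
A−BK = [0.4931 -0.5457; -0.5028 0.5817]
AᵀP(A−BK) = [8.9529 -10.1108; -10.1108 11.5187]
P' = Q + AᵀP(A−BK) = [33.9529 -12.1108; -12.1108 11.7687]
tr(P') = 45.7216

2.5042 -2.8726 -0.3767 0.1136


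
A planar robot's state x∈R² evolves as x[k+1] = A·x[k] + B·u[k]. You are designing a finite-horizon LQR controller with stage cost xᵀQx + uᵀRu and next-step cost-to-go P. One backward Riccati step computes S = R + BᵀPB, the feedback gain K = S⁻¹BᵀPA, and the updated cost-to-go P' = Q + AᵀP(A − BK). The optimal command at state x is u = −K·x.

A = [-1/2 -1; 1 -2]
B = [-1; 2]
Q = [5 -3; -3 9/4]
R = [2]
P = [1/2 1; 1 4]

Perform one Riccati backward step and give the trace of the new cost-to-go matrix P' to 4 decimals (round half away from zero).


BᵀP = [1.5000 7.0000]
S = R + BᵀPB = [2] + [12.5000] = [14.5000]
BᵀPA = [6.2500 -15.5000]
K = S⁻¹·BᵀPA = [0.4310 -1.0690]
A−BK = [-0.0690 -2.0690; 0.1379 0.1379]
AᵀP(A−BK) = [0.4310 -1.0690; -1.0690 3.9310]
P' = Q + AᵀP(A−BK) = [5.4310 -4.0690; -4.0690 6.1810]
tr(P') = 11.6121

11.6121


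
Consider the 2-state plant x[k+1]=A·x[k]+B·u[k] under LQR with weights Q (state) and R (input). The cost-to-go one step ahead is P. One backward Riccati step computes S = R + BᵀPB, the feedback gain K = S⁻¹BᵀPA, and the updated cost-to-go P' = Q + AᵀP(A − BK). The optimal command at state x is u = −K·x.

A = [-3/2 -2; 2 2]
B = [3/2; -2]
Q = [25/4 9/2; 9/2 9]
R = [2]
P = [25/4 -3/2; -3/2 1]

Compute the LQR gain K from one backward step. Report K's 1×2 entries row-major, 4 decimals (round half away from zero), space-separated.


-0.9312 -1.1441

BᵀP = [12.3750 -4.2500]
S = R + BᵀPB = [2] + [27.0625] = [29.0625]
BᵀPA = [-27.0625 -33.2500]
K = S⁻¹·BᵀPA = [-0.9312 -1.1441]
A−BK = [-0.1032 -0.2839; 0.1376 -0.2882]
AᵀP(A−BK) = [1.8624 2.2882; 2.2882 2.9591]
P' = Q + AᵀP(A−BK) = [8.1124 6.7882; 6.7882 11.9591]
tr(P') = 20.0715


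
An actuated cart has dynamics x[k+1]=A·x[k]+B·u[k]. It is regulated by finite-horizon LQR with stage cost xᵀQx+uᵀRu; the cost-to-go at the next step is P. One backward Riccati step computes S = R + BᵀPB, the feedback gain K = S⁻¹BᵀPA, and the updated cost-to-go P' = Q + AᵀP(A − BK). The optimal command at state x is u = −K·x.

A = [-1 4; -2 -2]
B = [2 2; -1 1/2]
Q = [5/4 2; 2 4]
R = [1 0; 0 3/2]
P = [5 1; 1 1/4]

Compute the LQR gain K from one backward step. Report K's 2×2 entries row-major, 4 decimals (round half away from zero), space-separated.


BᵀP = [9.0000 1.7500; 10.5000 2.1250]
S = R + BᵀPB = [1 0; 0 3/2] + [16.2500 18.8750; 18.8750 22.0625] = [17.2500 18.8750; 18.8750 23.5625]
BᵀPA = [-12.5000 32.5000; -14.7500 37.7500]
K = S⁻¹·BᵀPA = [-0.3213 1.0610; -0.3686 0.7522]
A−BK = [0.3798 0.3736; -2.1370 -1.3151]
AᵀP(A−BK) = [0.5467 -0.6426; -0.6426 2.1220]
P' = Q + AᵀP(A−BK) = [1.7967 1.3574; 1.3574 6.1220]
tr(P') = 7.9187

-0.3213 1.0610 -0.3686 0.7522


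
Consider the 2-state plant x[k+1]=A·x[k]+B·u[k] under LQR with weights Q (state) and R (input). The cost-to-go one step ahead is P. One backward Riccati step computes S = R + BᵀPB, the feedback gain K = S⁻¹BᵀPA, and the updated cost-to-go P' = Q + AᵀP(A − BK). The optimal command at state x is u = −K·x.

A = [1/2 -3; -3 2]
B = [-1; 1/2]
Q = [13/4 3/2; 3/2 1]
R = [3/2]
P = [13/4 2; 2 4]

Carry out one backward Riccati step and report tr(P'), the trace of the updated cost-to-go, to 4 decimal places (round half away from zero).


43.8250

BᵀP = [-2.2500 0.0000]
S = R + BᵀPB = [3/2] + [2.2500] = [3.7500]
BᵀPA = [-1.1250 6.7500]
K = S⁻¹·BᵀPA = [-0.3000 1.8000]
A−BK = [0.2000 -1.2000; -2.8500 1.1000]
AᵀP(A−BK) = [30.4750 -6.8500; -6.8500 9.1000]
P' = Q + AᵀP(A−BK) = [33.7250 -5.3500; -5.3500 10.1000]
tr(P') = 43.8250


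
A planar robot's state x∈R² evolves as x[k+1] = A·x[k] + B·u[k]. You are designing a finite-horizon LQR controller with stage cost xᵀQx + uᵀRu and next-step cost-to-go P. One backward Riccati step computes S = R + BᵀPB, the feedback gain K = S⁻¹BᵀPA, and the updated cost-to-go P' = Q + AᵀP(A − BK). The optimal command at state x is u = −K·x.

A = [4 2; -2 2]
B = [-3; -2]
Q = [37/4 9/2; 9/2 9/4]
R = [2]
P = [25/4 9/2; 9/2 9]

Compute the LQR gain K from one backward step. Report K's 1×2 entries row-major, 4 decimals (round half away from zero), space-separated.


BᵀP = [-27.7500 -31.5000]
S = R + BᵀPB = [2] + [146.2500] = [148.2500]
BᵀPA = [-48.0000 -118.5000]
K = S⁻¹·BᵀPA = [-0.3238 -0.7993]
A−BK = [3.0287 -0.3980; -2.6476 0.4013]
AᵀP(A−BK) = [48.4587 -6.3676; -6.3676 2.2799]
P' = Q + AᵀP(A−BK) = [57.7087 -1.8676; -1.8676 4.5299]
tr(P') = 62.2386

-0.3238 -0.7993


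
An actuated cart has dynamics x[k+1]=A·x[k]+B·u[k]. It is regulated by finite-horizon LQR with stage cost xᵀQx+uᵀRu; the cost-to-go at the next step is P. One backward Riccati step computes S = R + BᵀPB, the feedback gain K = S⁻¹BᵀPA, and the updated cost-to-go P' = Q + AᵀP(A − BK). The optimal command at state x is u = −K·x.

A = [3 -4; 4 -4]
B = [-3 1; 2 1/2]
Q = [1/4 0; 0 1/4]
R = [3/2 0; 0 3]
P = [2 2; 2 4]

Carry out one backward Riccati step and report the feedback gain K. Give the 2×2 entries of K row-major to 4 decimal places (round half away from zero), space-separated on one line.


0.4505 -0.3077 3.1813 -3.5385

BᵀP = [-2.0000 2.0000; 3.0000 4.0000]
S = R + BᵀPB = [3/2 0; 0 3] + [10.0000 -1.0000; -1.0000 5.0000] = [11.5000 -1.0000; -1.0000 8.0000]
BᵀPA = [2.0000 0.0000; 25.0000 -28.0000]
K = S⁻¹·BᵀPA = [0.4505 -0.3077; 3.1813 -3.5385]
A−BK = [1.1703 -1.3846; 1.5082 -1.6154]
AᵀP(A−BK) = [49.5659 -54.9231; -54.9231 60.9231]
P' = Q + AᵀP(A−BK) = [49.8159 -54.9231; -54.9231 61.1731]
tr(P') = 110.9890


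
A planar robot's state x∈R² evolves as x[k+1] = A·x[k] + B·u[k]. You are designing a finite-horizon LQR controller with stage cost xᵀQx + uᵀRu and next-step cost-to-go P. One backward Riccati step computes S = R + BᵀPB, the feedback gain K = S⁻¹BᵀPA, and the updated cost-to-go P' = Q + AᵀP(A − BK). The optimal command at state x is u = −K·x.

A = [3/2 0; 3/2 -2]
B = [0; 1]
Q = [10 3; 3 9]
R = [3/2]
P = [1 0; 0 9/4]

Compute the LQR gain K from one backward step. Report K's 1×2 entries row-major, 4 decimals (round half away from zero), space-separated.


0.9000 -1.2000

BᵀP = [0.0000 2.2500]
S = R + BᵀPB = [3/2] + [2.2500] = [3.7500]
BᵀPA = [3.3750 -4.5000]
K = S⁻¹·BᵀPA = [0.9000 -1.2000]
A−BK = [1.5000 0.0000; 0.6000 -0.8000]
AᵀP(A−BK) = [4.2750 -2.7000; -2.7000 3.6000]
P' = Q + AᵀP(A−BK) = [14.2750 0.3000; 0.3000 12.6000]
tr(P') = 26.8750


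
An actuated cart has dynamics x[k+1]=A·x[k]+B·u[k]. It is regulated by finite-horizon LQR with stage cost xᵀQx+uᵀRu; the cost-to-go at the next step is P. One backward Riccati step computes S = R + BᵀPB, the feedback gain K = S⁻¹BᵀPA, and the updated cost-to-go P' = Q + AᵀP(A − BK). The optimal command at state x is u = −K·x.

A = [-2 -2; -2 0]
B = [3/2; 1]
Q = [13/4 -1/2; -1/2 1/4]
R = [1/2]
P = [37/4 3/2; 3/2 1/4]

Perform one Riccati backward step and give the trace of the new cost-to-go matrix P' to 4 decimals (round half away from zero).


BᵀP = [15.3750 2.5000]
S = R + BᵀPB = [1/2] + [25.5625] = [26.0625]
BᵀPA = [-35.7500 -30.7500]
K = S⁻¹·BᵀPA = [-1.3717 -1.1799]
A−BK = [0.0576 -0.2302; -0.6283 1.1799]
AᵀP(A−BK) = [0.9616 0.8201; 0.8201 0.7194]
P' = Q + AᵀP(A−BK) = [4.2116 0.3201; 0.3201 0.9694]
tr(P') = 5.1811

5.1811


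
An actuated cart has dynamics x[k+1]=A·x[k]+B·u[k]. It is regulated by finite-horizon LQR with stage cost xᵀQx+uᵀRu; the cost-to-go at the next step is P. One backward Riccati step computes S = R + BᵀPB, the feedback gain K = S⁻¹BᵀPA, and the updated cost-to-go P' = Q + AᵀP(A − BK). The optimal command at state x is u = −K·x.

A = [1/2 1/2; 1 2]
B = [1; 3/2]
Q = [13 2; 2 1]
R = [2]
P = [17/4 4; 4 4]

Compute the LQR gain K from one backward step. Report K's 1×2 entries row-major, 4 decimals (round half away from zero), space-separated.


BᵀP = [10.2500 10.0000]
S = R + BᵀPB = [2] + [25.2500] = [27.2500]
BᵀPA = [15.1250 25.1250]
K = S⁻¹·BᵀPA = [0.5550 0.9220]
A−BK = [-0.0550 -0.4220; 0.1674 0.6170]
AᵀP(A−BK) = [0.6674 1.1170; 1.1170 1.8968]
P' = Q + AᵀP(A−BK) = [13.6674 3.1170; 3.1170 2.8968]
tr(P') = 16.5642

0.5550 0.9220


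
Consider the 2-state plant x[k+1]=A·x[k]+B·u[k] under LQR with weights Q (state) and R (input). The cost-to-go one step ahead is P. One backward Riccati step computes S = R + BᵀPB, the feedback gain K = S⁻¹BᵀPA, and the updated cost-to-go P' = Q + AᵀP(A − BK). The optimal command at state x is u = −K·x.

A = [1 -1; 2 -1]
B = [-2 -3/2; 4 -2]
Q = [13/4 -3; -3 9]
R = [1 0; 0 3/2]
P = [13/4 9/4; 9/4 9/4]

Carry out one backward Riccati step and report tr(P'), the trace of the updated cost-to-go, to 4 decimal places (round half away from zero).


13.6538

BᵀP = [2.5000 4.5000; -9.3750 -7.8750]
S = R + BᵀPB = [1 0; 0 3/2] + [13.0000 -12.7500; -12.7500 29.8125] = [14.0000 -12.7500; -12.7500 31.3125]
BᵀPA = [11.5000 -7.0000; -25.1250 17.2500]
K = S⁻¹·BᵀPA = [0.1441 0.0027; -0.7437 0.5520]
A−BK = [0.1727 -0.1666; -0.0639 0.0931]
AᵀP(A−BK) = [0.9069 -0.6621; -0.6621 0.4969]
P' = Q + AᵀP(A−BK) = [4.1569 -3.6621; -3.6621 9.4969]
tr(P') = 13.6538


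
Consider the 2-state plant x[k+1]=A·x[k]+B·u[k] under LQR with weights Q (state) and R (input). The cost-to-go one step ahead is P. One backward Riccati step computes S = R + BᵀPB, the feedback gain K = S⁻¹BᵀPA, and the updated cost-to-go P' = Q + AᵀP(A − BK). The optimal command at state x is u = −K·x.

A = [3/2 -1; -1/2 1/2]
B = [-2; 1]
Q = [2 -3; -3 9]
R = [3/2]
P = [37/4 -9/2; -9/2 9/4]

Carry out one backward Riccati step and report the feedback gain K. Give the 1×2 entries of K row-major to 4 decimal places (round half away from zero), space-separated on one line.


-0.6830 0.4872

BᵀP = [-23.0000 11.2500]
S = R + BᵀPB = [3/2] + [57.2500] = [58.7500]
BᵀPA = [-40.1250 28.6250]
K = S⁻¹·BᵀPA = [-0.6830 0.4872]
A−BK = [0.1340 -0.0255; 0.1830 0.0128]
AᵀP(A−BK) = [0.7205 -0.5122; -0.5122 0.3654]
P' = Q + AᵀP(A−BK) = [2.7205 -3.5122; -3.5122 9.3654]
tr(P') = 12.0859


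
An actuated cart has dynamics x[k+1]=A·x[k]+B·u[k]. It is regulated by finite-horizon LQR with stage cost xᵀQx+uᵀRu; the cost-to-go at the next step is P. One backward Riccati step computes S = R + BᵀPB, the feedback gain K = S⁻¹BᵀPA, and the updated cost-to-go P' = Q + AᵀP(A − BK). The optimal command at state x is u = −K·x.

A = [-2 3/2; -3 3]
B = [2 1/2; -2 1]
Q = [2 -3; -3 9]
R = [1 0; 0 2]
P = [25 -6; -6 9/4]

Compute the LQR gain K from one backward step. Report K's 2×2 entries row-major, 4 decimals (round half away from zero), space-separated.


BᵀP = [62.0000 -16.5000; 6.5000 -0.7500]
S = R + BᵀPB = [1 0; 0 2] + [157.0000 14.5000; 14.5000 2.5000] = [158.0000 14.5000; 14.5000 4.5000]
BᵀPA = [-74.5000 43.5000; -10.7500 7.5000]
K = S⁻¹·BᵀPA = [-0.3582 0.1737; -1.2346 1.1068]
A−BK = [-0.6663 0.5991; -2.4818 2.2406]
AᵀP(A−BK) = [8.2907 -7.4079; -7.4079 6.6410]
P' = Q + AᵀP(A−BK) = [10.2907 -10.4079; -10.4079 15.6410]
tr(P') = 25.9317

-0.3582 0.1737 -1.2346 1.1068


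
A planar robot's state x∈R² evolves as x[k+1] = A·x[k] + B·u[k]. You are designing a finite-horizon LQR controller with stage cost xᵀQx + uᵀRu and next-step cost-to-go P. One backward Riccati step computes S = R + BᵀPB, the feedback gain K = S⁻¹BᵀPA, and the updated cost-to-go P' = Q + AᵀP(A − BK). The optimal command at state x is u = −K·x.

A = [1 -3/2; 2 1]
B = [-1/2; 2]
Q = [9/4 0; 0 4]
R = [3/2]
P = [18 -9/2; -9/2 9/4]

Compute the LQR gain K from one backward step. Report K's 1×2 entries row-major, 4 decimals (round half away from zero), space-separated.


-0.1875 1.4063

BᵀP = [-18.0000 6.7500]
S = R + BᵀPB = [3/2] + [22.5000] = [24.0000]
BᵀPA = [-4.5000 33.7500]
K = S⁻¹·BᵀPA = [-0.1875 1.4063]
A−BK = [0.9063 -0.7969; 2.3750 -1.8125]
AᵀP(A−BK) = [8.1563 -7.1719; -7.1719 8.7891]
P' = Q + AᵀP(A−BK) = [10.4063 -7.1719; -7.1719 12.7891]
tr(P') = 23.1953


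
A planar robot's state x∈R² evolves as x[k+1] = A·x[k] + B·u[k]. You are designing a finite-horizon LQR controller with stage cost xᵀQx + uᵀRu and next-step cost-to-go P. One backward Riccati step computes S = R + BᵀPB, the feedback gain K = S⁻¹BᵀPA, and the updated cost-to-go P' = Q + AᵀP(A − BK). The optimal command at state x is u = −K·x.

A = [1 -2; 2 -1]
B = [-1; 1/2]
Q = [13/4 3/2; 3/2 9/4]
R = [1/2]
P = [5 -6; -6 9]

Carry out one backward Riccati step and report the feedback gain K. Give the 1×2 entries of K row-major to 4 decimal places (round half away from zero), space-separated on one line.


BᵀP = [-8.0000 10.5000]
S = R + BᵀPB = [1/2] + [13.2500] = [13.7500]
BᵀPA = [13.0000 5.5000]
K = S⁻¹·BᵀPA = [0.9455 0.4000]
A−BK = [1.9455 -1.6000; 1.5273 -1.2000]
AᵀP(A−BK) = [4.7091 -3.2000; -3.2000 2.8000]
P' = Q + AᵀP(A−BK) = [7.9591 -1.7000; -1.7000 5.0500]
tr(P') = 13.0091

0.9455 0.4000


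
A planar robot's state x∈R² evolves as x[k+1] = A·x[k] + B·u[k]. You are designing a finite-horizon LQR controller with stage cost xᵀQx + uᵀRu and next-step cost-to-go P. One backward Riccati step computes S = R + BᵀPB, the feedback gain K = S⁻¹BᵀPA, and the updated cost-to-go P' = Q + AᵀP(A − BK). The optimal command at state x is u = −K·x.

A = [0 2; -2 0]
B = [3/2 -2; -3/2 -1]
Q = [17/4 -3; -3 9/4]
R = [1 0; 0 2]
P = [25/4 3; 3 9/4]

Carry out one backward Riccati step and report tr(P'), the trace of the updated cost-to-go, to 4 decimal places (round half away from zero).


BᵀP = [4.8750 1.1250; -15.5000 -8.2500]
S = R + BᵀPB = [1 0; 0 2] + [5.6250 -10.8750; -10.8750 39.2500] = [6.6250 -10.8750; -10.8750 41.2500]
BᵀPA = [-2.2500 9.7500; 16.5000 -31.0000]
K = S⁻¹·BᵀPA = [0.5588 0.4197; 0.5473 -0.6409]
A−BK = [0.2564 0.0887; -0.6145 -0.0113]
AᵀP(A−BK) = [1.2265 -0.4814; -0.4814 1.0410]
P' = Q + AᵀP(A−BK) = [5.4765 -3.4814; -3.4814 3.2910]
tr(P') = 8.7675

8.7675


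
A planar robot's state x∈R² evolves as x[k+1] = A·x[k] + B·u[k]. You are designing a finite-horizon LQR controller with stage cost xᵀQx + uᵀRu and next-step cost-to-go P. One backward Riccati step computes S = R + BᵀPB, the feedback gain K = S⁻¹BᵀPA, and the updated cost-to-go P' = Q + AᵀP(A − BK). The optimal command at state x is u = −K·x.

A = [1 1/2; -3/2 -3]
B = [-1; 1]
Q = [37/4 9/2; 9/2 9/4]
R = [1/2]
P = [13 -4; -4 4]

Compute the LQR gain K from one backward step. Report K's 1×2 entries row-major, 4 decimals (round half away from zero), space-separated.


-1.1373 -1.2745

BᵀP = [-17.0000 8.0000]
S = R + BᵀPB = [1/2] + [25.0000] = [25.5000]
BᵀPA = [-29.0000 -32.5000]
K = S⁻¹·BᵀPA = [-1.1373 -1.2745]
A−BK = [-0.1373 -0.7745; -0.3627 -1.7255]
AᵀP(A−BK) = [1.0196 2.5392; 2.5392 9.8284]
P' = Q + AᵀP(A−BK) = [10.2696 7.0392; 7.0392 12.0784]
tr(P') = 22.3480


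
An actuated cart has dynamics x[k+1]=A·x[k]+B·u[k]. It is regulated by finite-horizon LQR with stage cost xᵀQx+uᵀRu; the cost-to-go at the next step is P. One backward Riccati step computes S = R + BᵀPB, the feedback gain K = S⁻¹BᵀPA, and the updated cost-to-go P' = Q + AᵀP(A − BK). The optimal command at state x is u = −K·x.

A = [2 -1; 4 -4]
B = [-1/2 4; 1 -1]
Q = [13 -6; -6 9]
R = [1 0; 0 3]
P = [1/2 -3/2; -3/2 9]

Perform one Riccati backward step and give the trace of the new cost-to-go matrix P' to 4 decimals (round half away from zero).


47.2796

BᵀP = [-1.7500 9.7500; 3.5000 -15.0000]
S = R + BᵀPB = [1 0; 0 3] + [10.6250 -16.7500; -16.7500 29.0000] = [11.6250 -16.7500; -16.7500 32.0000]
BᵀPA = [35.5000 -37.2500; -53.0000 56.5000]
K = S⁻¹·BᵀPA = [2.7150 -2.6863; -0.2351 0.3595]
A−BK = [4.2980 -3.7813; 1.0499 -0.9542]
AᵀP(A−BK) = [13.1565 -12.5824; -12.5824 12.1230]
P' = Q + AᵀP(A−BK) = [26.1565 -18.5824; -18.5824 21.1230]
tr(P') = 47.2796


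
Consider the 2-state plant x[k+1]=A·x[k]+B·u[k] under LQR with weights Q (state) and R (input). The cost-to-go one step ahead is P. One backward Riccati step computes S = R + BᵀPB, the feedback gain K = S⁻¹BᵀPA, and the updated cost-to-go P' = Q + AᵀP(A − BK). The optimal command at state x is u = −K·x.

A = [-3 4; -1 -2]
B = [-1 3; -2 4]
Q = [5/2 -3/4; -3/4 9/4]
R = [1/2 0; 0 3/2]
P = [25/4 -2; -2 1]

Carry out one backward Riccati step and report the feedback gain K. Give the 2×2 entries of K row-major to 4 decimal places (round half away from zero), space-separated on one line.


-1.2030 3.3861 -1.4901 2.7129

BᵀP = [-2.2500 0.0000; 10.7500 -2.0000]
S = R + BᵀPB = [1/2 0; 0 3/2] + [2.2500 -6.7500; -6.7500 24.2500] = [2.7500 -6.7500; -6.7500 25.7500]
BᵀPA = [6.7500 -9.0000; -30.2500 47.0000]
K = S⁻¹·BᵀPA = [-1.2030 3.3861; -1.4901 2.7129]
A−BK = [0.2673 -0.7525; 2.5545 -6.0792]
AᵀP(A−BK) = [8.2946 -17.7921; -17.7921 38.9703]
P' = Q + AᵀP(A−BK) = [10.7946 -18.5421; -18.5421 41.2203]
tr(P') = 52.0149


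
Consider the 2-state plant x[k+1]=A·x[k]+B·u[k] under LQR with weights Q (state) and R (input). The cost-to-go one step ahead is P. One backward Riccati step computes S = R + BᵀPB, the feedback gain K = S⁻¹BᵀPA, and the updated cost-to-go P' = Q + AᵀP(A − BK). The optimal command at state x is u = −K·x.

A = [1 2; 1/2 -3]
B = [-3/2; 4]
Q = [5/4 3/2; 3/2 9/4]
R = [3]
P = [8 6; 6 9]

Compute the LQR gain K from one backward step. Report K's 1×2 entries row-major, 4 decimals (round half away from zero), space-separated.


0.2742 -0.6129

BᵀP = [12.0000 27.0000]
S = R + BᵀPB = [3] + [90.0000] = [93.0000]
BᵀPA = [25.5000 -57.0000]
K = S⁻¹·BᵀPA = [0.2742 -0.6129]
A−BK = [1.4113 1.0806; -0.5968 -0.5484]
AᵀP(A−BK) = [9.2581 6.1290; 6.1290 6.0645]
P' = Q + AᵀP(A−BK) = [10.5081 7.6290; 7.6290 8.3145]
tr(P') = 18.8226


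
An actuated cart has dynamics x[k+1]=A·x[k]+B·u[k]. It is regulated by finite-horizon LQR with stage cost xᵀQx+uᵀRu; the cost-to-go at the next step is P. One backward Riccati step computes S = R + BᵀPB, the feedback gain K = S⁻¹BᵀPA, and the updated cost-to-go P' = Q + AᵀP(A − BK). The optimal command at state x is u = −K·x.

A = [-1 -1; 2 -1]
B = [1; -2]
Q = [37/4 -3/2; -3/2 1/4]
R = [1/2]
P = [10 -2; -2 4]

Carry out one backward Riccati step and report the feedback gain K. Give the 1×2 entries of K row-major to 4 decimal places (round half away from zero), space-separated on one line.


BᵀP = [14.0000 -10.0000]
S = R + BᵀPB = [1/2] + [34.0000] = [34.5000]
BᵀPA = [-34.0000 -4.0000]
K = S⁻¹·BᵀPA = [-0.9855 -0.1159]
A−BK = [-0.0145 -0.8841; 0.0290 -1.2319]
AᵀP(A−BK) = [0.4928 0.0580; 0.0580 9.5362]
P' = Q + AᵀP(A−BK) = [9.7428 -1.4420; -1.4420 9.7862]
tr(P') = 19.5290

-0.9855 -0.1159


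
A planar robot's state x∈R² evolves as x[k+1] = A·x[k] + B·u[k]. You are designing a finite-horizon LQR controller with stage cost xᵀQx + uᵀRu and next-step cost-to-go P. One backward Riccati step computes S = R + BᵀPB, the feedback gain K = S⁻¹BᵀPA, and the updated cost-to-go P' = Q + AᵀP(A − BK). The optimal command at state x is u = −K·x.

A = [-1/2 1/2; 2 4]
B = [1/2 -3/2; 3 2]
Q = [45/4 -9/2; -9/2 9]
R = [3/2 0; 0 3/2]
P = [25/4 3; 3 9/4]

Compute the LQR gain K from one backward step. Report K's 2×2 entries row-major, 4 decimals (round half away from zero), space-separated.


BᵀP = [12.1250 8.2500; -3.3750 0.0000]
S = R + BᵀPB = [3/2 0; 0 3/2] + [30.8125 -1.6875; -1.6875 5.0625] = [32.3125 -1.6875; -1.6875 6.5625]
BᵀPA = [10.4375 39.0625; 1.6875 -1.6875]
K = S⁻¹·BᵀPA = [0.3410 1.2117; 0.3448 0.0544]
A−BK = [-0.1533 -0.0242; 0.2873 0.2559]
AᵀP(A−BK) = [0.4211 0.6981; 0.6981 2.3207]
P' = Q + AᵀP(A−BK) = [11.6711 -3.8019; -3.8019 11.3207]
tr(P') = 22.9919

0.3410 1.2117 0.3448 0.0544


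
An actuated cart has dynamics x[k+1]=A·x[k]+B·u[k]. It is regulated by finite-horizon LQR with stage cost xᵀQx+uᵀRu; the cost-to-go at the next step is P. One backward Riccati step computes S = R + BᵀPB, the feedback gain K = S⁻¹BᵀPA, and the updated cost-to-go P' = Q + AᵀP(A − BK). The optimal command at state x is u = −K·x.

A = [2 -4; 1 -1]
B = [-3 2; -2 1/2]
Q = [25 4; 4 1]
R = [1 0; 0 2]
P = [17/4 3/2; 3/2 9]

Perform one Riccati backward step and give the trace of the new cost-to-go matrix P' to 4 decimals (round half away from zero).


BᵀP = [-15.7500 -22.5000; 9.2500 7.5000]
S = R + BᵀPB = [1 0; 0 2] + [92.2500 -42.7500; -42.7500 22.2500] = [93.2500 -42.7500; -42.7500 24.2500]
BᵀPA = [-54.0000 85.5000; 26.0000 -44.5000]
K = S⁻¹·BᵀPA = [-0.4565 0.3942; 0.2674 -1.1401]
A−BK = [0.0957 -0.5372; -0.0467 0.3585]
AᵀP(A−BK) = [0.3965 -1.0697; -1.0697 4.5602]
P' = Q + AᵀP(A−BK) = [25.3965 2.9303; 2.9303 5.5602]
tr(P') = 30.9568

30.9568


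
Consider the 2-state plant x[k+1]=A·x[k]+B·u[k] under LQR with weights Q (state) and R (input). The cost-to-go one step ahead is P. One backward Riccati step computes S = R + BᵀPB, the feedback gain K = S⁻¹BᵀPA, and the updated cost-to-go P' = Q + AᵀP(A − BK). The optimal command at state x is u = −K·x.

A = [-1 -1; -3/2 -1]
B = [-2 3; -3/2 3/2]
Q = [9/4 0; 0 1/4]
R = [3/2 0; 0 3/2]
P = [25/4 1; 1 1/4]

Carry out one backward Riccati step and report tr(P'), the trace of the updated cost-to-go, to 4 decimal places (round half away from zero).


2.8530

BᵀP = [-14.0000 -2.3750; 20.2500 3.3750]
S = R + BᵀPB = [3/2 0; 0 3/2] + [31.5625 -45.5625; -45.5625 65.8125] = [33.0625 -45.5625; -45.5625 67.3125]
BᵀPA = [17.5625 16.3750; -25.3125 -23.6250]
K = S⁻¹·BᵀPA = [0.1930 0.1727; -0.2454 -0.2341]
A−BK = [0.1222 0.0476; -0.8424 -0.3898]
AᵀP(A−BK) = [0.2111 0.1669; 0.1669 0.1420]
P' = Q + AᵀP(A−BK) = [2.4611 0.1669; 0.1669 0.3920]
tr(P') = 2.8530


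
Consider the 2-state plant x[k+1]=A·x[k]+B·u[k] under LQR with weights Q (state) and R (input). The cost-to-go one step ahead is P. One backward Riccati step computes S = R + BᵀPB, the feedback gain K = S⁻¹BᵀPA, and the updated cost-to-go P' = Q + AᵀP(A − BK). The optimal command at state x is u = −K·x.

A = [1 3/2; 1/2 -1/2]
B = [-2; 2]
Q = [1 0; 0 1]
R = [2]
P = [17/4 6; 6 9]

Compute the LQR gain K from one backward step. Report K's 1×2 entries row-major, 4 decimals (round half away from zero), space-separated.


0.9286 0.3214

BᵀP = [3.5000 6.0000]
S = R + BᵀPB = [2] + [5.0000] = [7.0000]
BᵀPA = [6.5000 2.2500]
K = S⁻¹·BᵀPA = [0.9286 0.3214]
A−BK = [2.8571 2.1429; -1.3571 -1.1429]
AᵀP(A−BK) = [6.4643 3.5357; 3.5357 2.0893]
P' = Q + AᵀP(A−BK) = [7.4643 3.5357; 3.5357 3.0893]
tr(P') = 10.5536


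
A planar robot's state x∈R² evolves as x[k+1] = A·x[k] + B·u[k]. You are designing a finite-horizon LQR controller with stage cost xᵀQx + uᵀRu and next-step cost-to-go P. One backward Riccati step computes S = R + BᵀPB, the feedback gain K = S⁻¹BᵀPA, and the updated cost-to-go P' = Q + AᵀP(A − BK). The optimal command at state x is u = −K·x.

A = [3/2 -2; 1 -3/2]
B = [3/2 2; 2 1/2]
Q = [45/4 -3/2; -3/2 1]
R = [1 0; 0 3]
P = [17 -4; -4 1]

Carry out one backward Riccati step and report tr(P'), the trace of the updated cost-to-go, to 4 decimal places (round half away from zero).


14.1324

BᵀP = [17.5000 -4.0000; 32.0000 -7.5000]
S = R + BᵀPB = [1 0; 0 3] + [18.2500 33.0000; 33.0000 60.2500] = [19.2500 33.0000; 33.0000 63.2500]
BᵀPA = [22.2500 -29.0000; 40.5000 -52.7500]
K = S⁻¹·BᵀPA = [0.5508 -0.7273; 0.3529 -0.4545]
A−BK = [-0.0321 0.0000; -0.2781 0.1818]
AᵀP(A−BK) = [0.7005 -0.9091; -0.9091 1.1818]
P' = Q + AᵀP(A−BK) = [11.9505 -2.4091; -2.4091 2.1818]
tr(P') = 14.1324


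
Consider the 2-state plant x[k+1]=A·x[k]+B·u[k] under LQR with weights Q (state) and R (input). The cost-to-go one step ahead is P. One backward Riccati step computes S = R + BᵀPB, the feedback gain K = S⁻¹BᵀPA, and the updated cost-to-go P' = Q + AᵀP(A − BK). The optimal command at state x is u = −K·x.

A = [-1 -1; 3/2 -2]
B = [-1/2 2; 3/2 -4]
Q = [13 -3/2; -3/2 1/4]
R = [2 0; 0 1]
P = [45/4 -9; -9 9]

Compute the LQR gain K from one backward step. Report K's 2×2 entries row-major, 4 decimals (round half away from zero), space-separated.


0.0357 -0.2468 -0.4059 0.0667

BᵀP = [-19.1250 18.0000; 58.5000 -54.0000]
S = R + BᵀPB = [2 0; 0 1] + [36.5625 -110.2500; -110.2500 333.0000] = [38.5625 -110.2500; -110.2500 334.0000]
BᵀPA = [46.1250 -16.8750; -139.5000 49.5000]
K = S⁻¹·BᵀPA = [0.0357 -0.2468; -0.4059 0.0667]
A−BK = [-0.1704 -1.2569; -0.1771 -1.3629]
AᵀP(A−BK) = [0.2330 0.4435; 0.4435 3.7818]
P' = Q + AᵀP(A−BK) = [13.2330 -1.0565; -1.0565 4.0318]
tr(P') = 17.2648


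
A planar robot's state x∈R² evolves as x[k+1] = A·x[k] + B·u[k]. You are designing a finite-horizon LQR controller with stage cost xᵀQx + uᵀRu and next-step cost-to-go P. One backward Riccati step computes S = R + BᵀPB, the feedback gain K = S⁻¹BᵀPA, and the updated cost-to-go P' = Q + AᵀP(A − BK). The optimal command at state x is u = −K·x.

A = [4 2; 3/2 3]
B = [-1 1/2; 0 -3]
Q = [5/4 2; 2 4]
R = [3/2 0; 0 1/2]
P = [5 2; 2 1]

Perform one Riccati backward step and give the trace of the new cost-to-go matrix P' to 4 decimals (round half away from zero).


29.5872

BᵀP = [-5.0000 -2.0000; -3.5000 -2.0000]
S = R + BᵀPB = [3/2 0; 0 1/2] + [5.0000 3.5000; 3.5000 4.2500] = [6.5000 3.5000; 3.5000 4.7500]
BᵀPA = [-23.0000 -16.0000; -17.0000 -13.0000]
K = S⁻¹·BᵀPA = [-2.6711 -1.6376; -1.6107 -1.5302]
A−BK = [2.1342 1.1275; -3.3322 -1.5906]
AᵀP(A−BK) = [17.4312 10.8221; 10.8221 6.9060]
P' = Q + AᵀP(A−BK) = [18.6812 12.8221; 12.8221 10.9060]
tr(P') = 29.5872


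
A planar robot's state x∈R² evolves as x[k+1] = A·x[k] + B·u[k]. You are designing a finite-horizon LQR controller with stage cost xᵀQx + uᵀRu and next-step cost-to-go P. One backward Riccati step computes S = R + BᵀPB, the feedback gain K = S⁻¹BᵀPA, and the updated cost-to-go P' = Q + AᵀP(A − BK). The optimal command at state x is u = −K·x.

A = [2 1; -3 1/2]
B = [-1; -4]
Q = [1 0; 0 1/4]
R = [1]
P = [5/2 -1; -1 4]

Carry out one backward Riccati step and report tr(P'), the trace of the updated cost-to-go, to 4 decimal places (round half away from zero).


22.4223

BᵀP = [1.5000 -15.0000]
S = R + BᵀPB = [1] + [58.5000] = [59.5000]
BᵀPA = [48.0000 -6.0000]
K = S⁻¹·BᵀPA = [0.8067 -0.1008]
A−BK = [2.8067 0.8992; 0.2269 0.0966]
AᵀP(A−BK) = [19.2773 5.8403; 5.8403 1.8950]
P' = Q + AᵀP(A−BK) = [20.2773 5.8403; 5.8403 2.1450]
tr(P') = 22.4223


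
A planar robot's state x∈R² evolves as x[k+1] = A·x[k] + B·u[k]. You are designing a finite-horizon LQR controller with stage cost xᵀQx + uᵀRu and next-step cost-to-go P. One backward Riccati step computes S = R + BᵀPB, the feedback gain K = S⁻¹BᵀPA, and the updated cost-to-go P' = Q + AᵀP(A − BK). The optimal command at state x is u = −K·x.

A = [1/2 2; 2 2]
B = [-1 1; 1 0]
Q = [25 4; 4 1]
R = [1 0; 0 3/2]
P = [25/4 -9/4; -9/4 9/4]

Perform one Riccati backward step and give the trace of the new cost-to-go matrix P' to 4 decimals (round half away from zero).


37.1853

BᵀP = [-8.5000 4.5000; 6.2500 -2.2500]
S = R + BᵀPB = [1 0; 0 3/2] + [13.0000 -8.5000; -8.5000 6.2500] = [14.0000 -8.5000; -8.5000 7.7500]
BᵀPA = [4.7500 -8.0000; -1.3750 8.0000]
K = S⁻¹·BᵀPA = [0.6931 0.1655; 0.5828 1.2138]
A−BK = [0.6103 0.9517; 1.3069 1.8345]
AᵀP(A−BK) = [3.5716 4.8828; 4.8828 7.6138]
P' = Q + AᵀP(A−BK) = [28.5716 8.8828; 8.8828 8.6138]
tr(P') = 37.1853


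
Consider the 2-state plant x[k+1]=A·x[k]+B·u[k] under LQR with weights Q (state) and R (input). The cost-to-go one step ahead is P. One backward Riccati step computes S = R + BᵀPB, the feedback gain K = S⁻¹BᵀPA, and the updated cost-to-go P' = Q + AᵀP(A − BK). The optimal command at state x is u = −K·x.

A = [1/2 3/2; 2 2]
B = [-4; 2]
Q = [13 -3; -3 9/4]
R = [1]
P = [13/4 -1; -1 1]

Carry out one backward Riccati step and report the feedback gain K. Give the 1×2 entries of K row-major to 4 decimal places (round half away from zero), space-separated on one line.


BᵀP = [-15.0000 6.0000]
S = R + BᵀPB = [1] + [72.0000] = [73.0000]
BᵀPA = [4.5000 -10.5000]
K = S⁻¹·BᵀPA = [0.0616 -0.1438]
A−BK = [0.7466 0.9247; 1.8767 2.2877]
AᵀP(A−BK) = [2.5351 3.0848; 3.0848 3.8022]
P' = Q + AᵀP(A−BK) = [15.5351 0.0848; 0.0848 6.0522]
tr(P') = 21.5873

0.0616 -0.1438


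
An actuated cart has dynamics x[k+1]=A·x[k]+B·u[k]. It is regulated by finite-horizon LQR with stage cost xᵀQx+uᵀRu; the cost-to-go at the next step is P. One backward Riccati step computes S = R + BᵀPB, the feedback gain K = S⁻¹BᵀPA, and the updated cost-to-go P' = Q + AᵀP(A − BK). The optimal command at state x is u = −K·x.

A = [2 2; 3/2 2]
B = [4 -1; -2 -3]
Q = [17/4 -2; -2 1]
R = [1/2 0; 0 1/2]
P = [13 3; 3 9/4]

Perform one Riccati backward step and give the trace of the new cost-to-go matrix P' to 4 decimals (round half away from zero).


BᵀP = [46.0000 7.5000; -22.0000 -9.7500]
S = R + BᵀPB = [1/2 0; 0 1/2] + [169.0000 -68.5000; -68.5000 51.2500] = [169.5000 -68.5000; -68.5000 51.7500]
BᵀPA = [103.2500 107.0000; -58.6250 -63.5000]
K = S⁻¹·BᵀPA = [0.3254 0.2911; -0.7021 -0.8417]
A−BK = [-0.0037 -0.0061; 0.0443 0.0570]
AᵀP(A−BK) = [0.3031 0.3474; 0.3474 0.4023]
P' = Q + AᵀP(A−BK) = [4.5531 -1.6526; -1.6526 1.4023]
tr(P') = 5.9554

5.9554


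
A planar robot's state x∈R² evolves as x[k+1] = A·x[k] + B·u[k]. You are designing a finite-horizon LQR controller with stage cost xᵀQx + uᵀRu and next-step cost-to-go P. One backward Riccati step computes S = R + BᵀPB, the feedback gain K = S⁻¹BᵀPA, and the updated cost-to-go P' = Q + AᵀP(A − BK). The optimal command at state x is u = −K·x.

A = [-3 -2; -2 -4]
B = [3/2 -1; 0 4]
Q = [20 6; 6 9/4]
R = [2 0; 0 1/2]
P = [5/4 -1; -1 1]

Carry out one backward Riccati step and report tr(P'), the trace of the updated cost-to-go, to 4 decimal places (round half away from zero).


BᵀP = [1.8750 -1.5000; -5.2500 5.0000]
S = R + BᵀPB = [2 0; 0 1/2] + [2.8125 -7.8750; -7.8750 25.2500] = [4.8125 -7.8750; -7.8750 25.7500]
BᵀPA = [-2.6250 2.2500; 5.7500 -9.5000]
K = S⁻¹·BᵀPA = [-0.3604 -0.2726; 0.1131 -0.4523]
A−BK = [-2.3463 -2.0434; -2.4523 -2.1908]
AᵀP(A−BK) = [1.6537 1.3852; 1.3852 1.3165]
P' = Q + AᵀP(A−BK) = [21.6537 7.3852; 7.3852 3.5665]
tr(P') = 25.2202

25.2202


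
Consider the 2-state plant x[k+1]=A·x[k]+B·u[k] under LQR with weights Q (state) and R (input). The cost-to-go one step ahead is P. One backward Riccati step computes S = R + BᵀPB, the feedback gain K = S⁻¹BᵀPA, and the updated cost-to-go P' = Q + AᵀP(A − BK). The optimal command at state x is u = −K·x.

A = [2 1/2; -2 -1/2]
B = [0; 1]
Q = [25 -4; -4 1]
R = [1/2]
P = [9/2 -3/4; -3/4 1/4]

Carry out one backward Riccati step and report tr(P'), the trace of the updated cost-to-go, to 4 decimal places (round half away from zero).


BᵀP = [-0.7500 0.2500]
S = R + BᵀPB = [1/2] + [0.2500] = [0.7500]
BᵀPA = [-2.0000 -0.5000]
K = S⁻¹·BᵀPA = [-2.6667 -0.6667]
A−BK = [2.0000 0.5000; 0.6667 0.1667]
AᵀP(A−BK) = [19.6667 4.9167; 4.9167 1.2292]
P' = Q + AᵀP(A−BK) = [44.6667 0.9167; 0.9167 2.2292]
tr(P') = 46.8958

46.8958


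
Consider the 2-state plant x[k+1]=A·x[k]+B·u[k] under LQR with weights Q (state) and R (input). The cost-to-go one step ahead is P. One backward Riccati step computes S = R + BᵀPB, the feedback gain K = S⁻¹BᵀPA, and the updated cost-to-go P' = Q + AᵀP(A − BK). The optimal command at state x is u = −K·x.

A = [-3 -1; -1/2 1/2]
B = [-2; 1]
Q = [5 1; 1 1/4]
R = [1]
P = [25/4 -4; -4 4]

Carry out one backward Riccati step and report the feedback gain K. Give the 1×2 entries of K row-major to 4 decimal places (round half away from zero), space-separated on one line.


0.9457 0.4891

BᵀP = [-16.5000 12.0000]
S = R + BᵀPB = [1] + [45.0000] = [46.0000]
BᵀPA = [43.5000 22.5000]
K = S⁻¹·BᵀPA = [0.9457 0.4891]
A−BK = [-1.1087 -0.0217; -1.4457 0.0109]
AᵀP(A−BK) = [4.1141 0.4728; 0.4728 0.2446]
P' = Q + AᵀP(A−BK) = [9.1141 1.4728; 1.4728 0.4946]
tr(P') = 9.6087


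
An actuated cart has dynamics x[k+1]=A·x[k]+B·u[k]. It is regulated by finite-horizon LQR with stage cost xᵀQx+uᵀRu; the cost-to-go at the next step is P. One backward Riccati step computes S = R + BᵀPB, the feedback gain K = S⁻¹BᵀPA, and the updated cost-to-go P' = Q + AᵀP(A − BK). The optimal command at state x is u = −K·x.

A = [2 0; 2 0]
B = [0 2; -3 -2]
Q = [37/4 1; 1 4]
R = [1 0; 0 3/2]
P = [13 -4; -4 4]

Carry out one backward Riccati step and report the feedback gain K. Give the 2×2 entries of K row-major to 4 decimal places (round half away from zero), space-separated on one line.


-1.1905 0.0000 0.9177 0.0000

BᵀP = [12.0000 -12.0000; 34.0000 -16.0000]
S = R + BᵀPB = [1 0; 0 3/2] + [36.0000 48.0000; 48.0000 100.0000] = [37.0000 48.0000; 48.0000 101.5000]
BᵀPA = [0.0000 0.0000; 36.0000 0.0000]
K = S⁻¹·BᵀPA = [-1.1905 0.0000; 0.9177 0.0000]
A−BK = [0.1647 0.0000; 0.2639 0.0000]
AᵀP(A−BK) = [2.9638 0.0000; 0.0000 0.0000]
P' = Q + AᵀP(A−BK) = [12.2138 1.0000; 1.0000 4.0000]
tr(P') = 16.2138


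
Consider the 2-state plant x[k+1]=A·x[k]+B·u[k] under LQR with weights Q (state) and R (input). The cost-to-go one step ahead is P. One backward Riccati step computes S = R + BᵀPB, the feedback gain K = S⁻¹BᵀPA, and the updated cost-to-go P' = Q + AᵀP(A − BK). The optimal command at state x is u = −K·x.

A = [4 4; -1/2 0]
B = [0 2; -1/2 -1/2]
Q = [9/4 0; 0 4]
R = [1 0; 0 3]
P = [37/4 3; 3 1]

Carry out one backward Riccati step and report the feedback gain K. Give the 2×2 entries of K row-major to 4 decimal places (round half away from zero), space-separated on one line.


-0.4965 -0.5248 1.8652 1.9433

BᵀP = [-1.5000 -0.5000; 17.0000 5.5000]
S = R + BᵀPB = [1 0; 0 3] + [0.2500 -2.7500; -2.7500 31.2500] = [1.2500 -2.7500; -2.7500 34.2500]
BᵀPA = [-5.7500 -6.0000; 65.2500 68.0000]
K = S⁻¹·BᵀPA = [-0.4965 -0.5248; 1.8652 1.9433]
A−BK = [0.2695 0.1135; 0.1844 0.7092]
AᵀP(A−BK) = [11.6879 12.1844; 12.1844 12.7092]
P' = Q + AᵀP(A−BK) = [13.9379 12.1844; 12.1844 16.7092]
tr(P') = 30.6472
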